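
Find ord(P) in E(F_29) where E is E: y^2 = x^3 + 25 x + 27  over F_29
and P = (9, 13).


Compute successive multiples of P until we hit O:
  1P = (9, 13)
  2P = (10, 28)
  3P = (3, 19)
  4P = (18, 25)
  5P = (7, 9)
  6P = (17, 0)
  7P = (7, 20)
  8P = (18, 4)
  ... (continuing to 12P)
  12P = O

ord(P) = 12


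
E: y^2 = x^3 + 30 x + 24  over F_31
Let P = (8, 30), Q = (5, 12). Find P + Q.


P != Q, so use the chord formula.
s = (y2 - y1) / (x2 - x1) = (13) / (28) mod 31 = 6
x3 = s^2 - x1 - x2 mod 31 = 6^2 - 8 - 5 = 23
y3 = s (x1 - x3) - y1 mod 31 = 6 * (8 - 23) - 30 = 4

P + Q = (23, 4)


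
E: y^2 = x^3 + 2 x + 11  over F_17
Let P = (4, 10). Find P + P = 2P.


Doubling: s = (3 x1^2 + a) / (2 y1)
s = (3*4^2 + 2) / (2*10) mod 17 = 11
x3 = s^2 - 2 x1 mod 17 = 11^2 - 2*4 = 11
y3 = s (x1 - x3) - y1 mod 17 = 11 * (4 - 11) - 10 = 15

2P = (11, 15)


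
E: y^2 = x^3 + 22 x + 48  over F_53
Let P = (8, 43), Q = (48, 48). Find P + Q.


P != Q, so use the chord formula.
s = (y2 - y1) / (x2 - x1) = (5) / (40) mod 53 = 20
x3 = s^2 - x1 - x2 mod 53 = 20^2 - 8 - 48 = 26
y3 = s (x1 - x3) - y1 mod 53 = 20 * (8 - 26) - 43 = 21

P + Q = (26, 21)


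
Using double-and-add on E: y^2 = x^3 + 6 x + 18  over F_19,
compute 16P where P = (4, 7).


k = 16 = 10000_2 (binary, LSB first: 00001)
Double-and-add from P = (4, 7):
  bit 0 = 0: acc unchanged = O
  bit 1 = 0: acc unchanged = O
  bit 2 = 0: acc unchanged = O
  bit 3 = 0: acc unchanged = O
  bit 4 = 1: acc = O + (7, 17) = (7, 17)

16P = (7, 17)


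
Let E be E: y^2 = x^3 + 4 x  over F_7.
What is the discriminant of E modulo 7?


4 a^3 + 27 b^2 = 4*4^3 + 27*0^2 = 256 + 0 = 256
Delta = -16 * (256) = -4096
Delta mod 7 = 6

Delta = 6 (mod 7)


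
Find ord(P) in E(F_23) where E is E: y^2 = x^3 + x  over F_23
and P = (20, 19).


Compute successive multiples of P until we hit O:
  1P = (20, 19)
  2P = (1, 18)
  3P = (15, 20)
  4P = (0, 0)
  5P = (15, 3)
  6P = (1, 5)
  7P = (20, 4)
  8P = O

ord(P) = 8


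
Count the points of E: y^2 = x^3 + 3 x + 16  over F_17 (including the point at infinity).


For each x in F_17, count y with y^2 = x^3 + 3 x + 16 mod 17:
  x = 0: RHS = 16, y in [4, 13]  -> 2 point(s)
  x = 2: RHS = 13, y in [8, 9]  -> 2 point(s)
  x = 3: RHS = 1, y in [1, 16]  -> 2 point(s)
  x = 8: RHS = 8, y in [5, 12]  -> 2 point(s)
  x = 10: RHS = 9, y in [3, 14]  -> 2 point(s)
  x = 13: RHS = 8, y in [5, 12]  -> 2 point(s)
  x = 15: RHS = 2, y in [6, 11]  -> 2 point(s)
Affine points: 14. Add the point at infinity: total = 15.

#E(F_17) = 15


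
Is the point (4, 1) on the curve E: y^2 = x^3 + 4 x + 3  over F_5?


Check whether y^2 = x^3 + 4 x + 3 (mod 5) for (x, y) = (4, 1).
LHS: y^2 = 1^2 mod 5 = 1
RHS: x^3 + 4 x + 3 = 4^3 + 4*4 + 3 mod 5 = 3
LHS != RHS

No, not on the curve


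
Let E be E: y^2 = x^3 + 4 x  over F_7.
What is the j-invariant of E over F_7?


Delta = -16(4 a^3 + 27 b^2) mod 7 = 6
-1728 * (4 a)^3 = -1728 * (4*4)^3 mod 7 = 1
j = 1 * 6^(-1) mod 7 = 6

j = 6 (mod 7)


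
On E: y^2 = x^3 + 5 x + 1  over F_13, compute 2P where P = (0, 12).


Doubling: s = (3 x1^2 + a) / (2 y1)
s = (3*0^2 + 5) / (2*12) mod 13 = 4
x3 = s^2 - 2 x1 mod 13 = 4^2 - 2*0 = 3
y3 = s (x1 - x3) - y1 mod 13 = 4 * (0 - 3) - 12 = 2

2P = (3, 2)


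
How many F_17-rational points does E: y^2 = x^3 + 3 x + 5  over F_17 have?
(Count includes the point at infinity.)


For each x in F_17, count y with y^2 = x^3 + 3 x + 5 mod 17:
  x = 1: RHS = 9, y in [3, 14]  -> 2 point(s)
  x = 2: RHS = 2, y in [6, 11]  -> 2 point(s)
  x = 4: RHS = 13, y in [8, 9]  -> 2 point(s)
  x = 5: RHS = 9, y in [3, 14]  -> 2 point(s)
  x = 6: RHS = 1, y in [1, 16]  -> 2 point(s)
  x = 9: RHS = 13, y in [8, 9]  -> 2 point(s)
  x = 10: RHS = 15, y in [7, 10]  -> 2 point(s)
  x = 11: RHS = 9, y in [3, 14]  -> 2 point(s)
  x = 12: RHS = 1, y in [1, 16]  -> 2 point(s)
  x = 15: RHS = 8, y in [5, 12]  -> 2 point(s)
  x = 16: RHS = 1, y in [1, 16]  -> 2 point(s)
Affine points: 22. Add the point at infinity: total = 23.

#E(F_17) = 23


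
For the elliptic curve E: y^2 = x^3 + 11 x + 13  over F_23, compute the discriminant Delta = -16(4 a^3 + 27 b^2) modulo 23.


4 a^3 + 27 b^2 = 4*11^3 + 27*13^2 = 5324 + 4563 = 9887
Delta = -16 * (9887) = -158192
Delta mod 23 = 2

Delta = 2 (mod 23)


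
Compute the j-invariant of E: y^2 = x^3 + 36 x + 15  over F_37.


Delta = -16(4 a^3 + 27 b^2) mod 37 = 26
-1728 * (4 a)^3 = -1728 * (4*36)^3 mod 37 = 36
j = 36 * 26^(-1) mod 37 = 27

j = 27 (mod 37)


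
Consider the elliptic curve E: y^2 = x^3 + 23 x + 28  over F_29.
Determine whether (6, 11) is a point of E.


Check whether y^2 = x^3 + 23 x + 28 (mod 29) for (x, y) = (6, 11).
LHS: y^2 = 11^2 mod 29 = 5
RHS: x^3 + 23 x + 28 = 6^3 + 23*6 + 28 mod 29 = 5
LHS = RHS

Yes, on the curve


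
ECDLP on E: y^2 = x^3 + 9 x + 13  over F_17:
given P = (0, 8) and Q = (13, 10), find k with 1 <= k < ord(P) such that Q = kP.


Enumerate multiples of P until we hit Q = (13, 10):
  1P = (0, 8)
  2P = (13, 7)
  3P = (3, 4)
  4P = (12, 8)
  5P = (5, 9)
  6P = (10, 7)
  7P = (15, 2)
  8P = (11, 10)
  9P = (8, 6)
  10P = (8, 11)
  11P = (11, 7)
  12P = (15, 15)
  13P = (10, 10)
  14P = (5, 8)
  15P = (12, 9)
  16P = (3, 13)
  17P = (13, 10)
Match found at i = 17.

k = 17


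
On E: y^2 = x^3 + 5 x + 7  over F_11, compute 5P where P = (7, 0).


k = 5 = 101_2 (binary, LSB first: 101)
Double-and-add from P = (7, 0):
  bit 0 = 1: acc = O + (7, 0) = (7, 0)
  bit 1 = 0: acc unchanged = (7, 0)
  bit 2 = 1: acc = (7, 0) + O = (7, 0)

5P = (7, 0)


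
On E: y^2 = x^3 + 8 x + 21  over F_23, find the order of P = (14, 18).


Compute successive multiples of P until we hit O:
  1P = (14, 18)
  2P = (7, 11)
  3P = (3, 16)
  4P = (22, 14)
  5P = (16, 6)
  6P = (6, 3)
  7P = (4, 18)
  8P = (5, 5)
  ... (continuing to 19P)
  19P = O

ord(P) = 19


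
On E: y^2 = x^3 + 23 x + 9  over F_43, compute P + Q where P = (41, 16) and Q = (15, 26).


P != Q, so use the chord formula.
s = (y2 - y1) / (x2 - x1) = (10) / (17) mod 43 = 36
x3 = s^2 - x1 - x2 mod 43 = 36^2 - 41 - 15 = 36
y3 = s (x1 - x3) - y1 mod 43 = 36 * (41 - 36) - 16 = 35

P + Q = (36, 35)


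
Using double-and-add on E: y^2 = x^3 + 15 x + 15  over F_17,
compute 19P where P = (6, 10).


k = 19 = 10011_2 (binary, LSB first: 11001)
Double-and-add from P = (6, 10):
  bit 0 = 1: acc = O + (6, 10) = (6, 10)
  bit 1 = 1: acc = (6, 10) + (3, 11) = (10, 14)
  bit 2 = 0: acc unchanged = (10, 14)
  bit 3 = 0: acc unchanged = (10, 14)
  bit 4 = 1: acc = (10, 14) + (8, 1) = (3, 6)

19P = (3, 6)


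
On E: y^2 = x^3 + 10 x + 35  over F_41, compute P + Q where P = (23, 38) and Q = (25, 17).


P != Q, so use the chord formula.
s = (y2 - y1) / (x2 - x1) = (20) / (2) mod 41 = 10
x3 = s^2 - x1 - x2 mod 41 = 10^2 - 23 - 25 = 11
y3 = s (x1 - x3) - y1 mod 41 = 10 * (23 - 11) - 38 = 0

P + Q = (11, 0)


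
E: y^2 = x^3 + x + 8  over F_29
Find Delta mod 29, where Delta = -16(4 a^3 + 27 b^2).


4 a^3 + 27 b^2 = 4*1^3 + 27*8^2 = 4 + 1728 = 1732
Delta = -16 * (1732) = -27712
Delta mod 29 = 12

Delta = 12 (mod 29)


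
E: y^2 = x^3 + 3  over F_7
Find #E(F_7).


For each x in F_7, count y with y^2 = x^3 + 0 x + 3 mod 7:
  x = 1: RHS = 4, y in [2, 5]  -> 2 point(s)
  x = 2: RHS = 4, y in [2, 5]  -> 2 point(s)
  x = 3: RHS = 2, y in [3, 4]  -> 2 point(s)
  x = 4: RHS = 4, y in [2, 5]  -> 2 point(s)
  x = 5: RHS = 2, y in [3, 4]  -> 2 point(s)
  x = 6: RHS = 2, y in [3, 4]  -> 2 point(s)
Affine points: 12. Add the point at infinity: total = 13.

#E(F_7) = 13


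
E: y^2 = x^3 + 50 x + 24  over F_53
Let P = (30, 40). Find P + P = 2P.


Doubling: s = (3 x1^2 + a) / (2 y1)
s = (3*30^2 + 50) / (2*40) mod 53 = 41
x3 = s^2 - 2 x1 mod 53 = 41^2 - 2*30 = 31
y3 = s (x1 - x3) - y1 mod 53 = 41 * (30 - 31) - 40 = 25

2P = (31, 25)


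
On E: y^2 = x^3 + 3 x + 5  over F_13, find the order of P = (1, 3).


Compute successive multiples of P until we hit O:
  1P = (1, 3)
  2P = (12, 12)
  3P = (4, 4)
  4P = (11, 11)
  5P = (11, 2)
  6P = (4, 9)
  7P = (12, 1)
  8P = (1, 10)
  ... (continuing to 9P)
  9P = O

ord(P) = 9


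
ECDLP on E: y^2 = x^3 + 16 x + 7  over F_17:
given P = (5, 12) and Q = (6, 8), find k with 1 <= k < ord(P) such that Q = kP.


Enumerate multiples of P until we hit Q = (6, 8):
  1P = (5, 12)
  2P = (6, 9)
  3P = (15, 1)
  4P = (13, 7)
  5P = (14, 0)
  6P = (13, 10)
  7P = (15, 16)
  8P = (6, 8)
Match found at i = 8.

k = 8


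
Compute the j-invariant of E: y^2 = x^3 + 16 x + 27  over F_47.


Delta = -16(4 a^3 + 27 b^2) mod 47 = 41
-1728 * (4 a)^3 = -1728 * (4*16)^3 mod 47 = 40
j = 40 * 41^(-1) mod 47 = 9

j = 9 (mod 47)


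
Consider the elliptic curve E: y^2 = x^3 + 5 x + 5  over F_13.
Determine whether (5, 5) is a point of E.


Check whether y^2 = x^3 + 5 x + 5 (mod 13) for (x, y) = (5, 5).
LHS: y^2 = 5^2 mod 13 = 12
RHS: x^3 + 5 x + 5 = 5^3 + 5*5 + 5 mod 13 = 12
LHS = RHS

Yes, on the curve


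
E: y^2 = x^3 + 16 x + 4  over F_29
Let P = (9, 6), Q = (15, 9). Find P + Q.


P != Q, so use the chord formula.
s = (y2 - y1) / (x2 - x1) = (3) / (6) mod 29 = 15
x3 = s^2 - x1 - x2 mod 29 = 15^2 - 9 - 15 = 27
y3 = s (x1 - x3) - y1 mod 29 = 15 * (9 - 27) - 6 = 14

P + Q = (27, 14)


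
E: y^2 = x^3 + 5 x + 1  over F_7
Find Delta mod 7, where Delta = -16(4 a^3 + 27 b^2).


4 a^3 + 27 b^2 = 4*5^3 + 27*1^2 = 500 + 27 = 527
Delta = -16 * (527) = -8432
Delta mod 7 = 3

Delta = 3 (mod 7)


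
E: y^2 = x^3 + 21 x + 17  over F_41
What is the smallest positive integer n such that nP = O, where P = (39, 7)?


Compute successive multiples of P until we hit O:
  1P = (39, 7)
  2P = (6, 21)
  3P = (17, 11)
  4P = (24, 35)
  5P = (9, 19)
  6P = (3, 36)
  7P = (31, 23)
  8P = (16, 29)
  ... (continuing to 26P)
  26P = O

ord(P) = 26


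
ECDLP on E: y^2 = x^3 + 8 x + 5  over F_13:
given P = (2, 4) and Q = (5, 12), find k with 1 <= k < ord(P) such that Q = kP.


Enumerate multiples of P until we hit Q = (5, 12):
  1P = (2, 4)
  2P = (12, 10)
  3P = (3, 11)
  4P = (5, 1)
  5P = (7, 1)
  6P = (8, 10)
  7P = (4, 7)
  8P = (6, 3)
  9P = (1, 12)
  10P = (9, 0)
  11P = (1, 1)
  12P = (6, 10)
  13P = (4, 6)
  14P = (8, 3)
  15P = (7, 12)
  16P = (5, 12)
Match found at i = 16.

k = 16


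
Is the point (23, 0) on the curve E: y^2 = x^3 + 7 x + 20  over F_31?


Check whether y^2 = x^3 + 7 x + 20 (mod 31) for (x, y) = (23, 0).
LHS: y^2 = 0^2 mod 31 = 0
RHS: x^3 + 7 x + 20 = 23^3 + 7*23 + 20 mod 31 = 10
LHS != RHS

No, not on the curve


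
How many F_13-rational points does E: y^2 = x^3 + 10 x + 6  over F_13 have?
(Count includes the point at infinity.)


For each x in F_13, count y with y^2 = x^3 + 10 x + 6 mod 13:
  x = 1: RHS = 4, y in [2, 11]  -> 2 point(s)
  x = 5: RHS = 12, y in [5, 8]  -> 2 point(s)
  x = 6: RHS = 9, y in [3, 10]  -> 2 point(s)
  x = 7: RHS = 3, y in [4, 9]  -> 2 point(s)
  x = 8: RHS = 0, y in [0]  -> 1 point(s)
  x = 10: RHS = 1, y in [1, 12]  -> 2 point(s)
  x = 11: RHS = 4, y in [2, 11]  -> 2 point(s)
Affine points: 13. Add the point at infinity: total = 14.

#E(F_13) = 14


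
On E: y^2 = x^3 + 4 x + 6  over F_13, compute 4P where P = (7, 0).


k = 4 = 100_2 (binary, LSB first: 001)
Double-and-add from P = (7, 0):
  bit 0 = 0: acc unchanged = O
  bit 1 = 0: acc unchanged = O
  bit 2 = 1: acc = O + O = O

4P = O


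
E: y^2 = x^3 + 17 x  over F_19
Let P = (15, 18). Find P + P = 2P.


Doubling: s = (3 x1^2 + a) / (2 y1)
s = (3*15^2 + 17) / (2*18) mod 19 = 15
x3 = s^2 - 2 x1 mod 19 = 15^2 - 2*15 = 5
y3 = s (x1 - x3) - y1 mod 19 = 15 * (15 - 5) - 18 = 18

2P = (5, 18)


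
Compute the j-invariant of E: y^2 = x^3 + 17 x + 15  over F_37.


Delta = -16(4 a^3 + 27 b^2) mod 37 = 30
-1728 * (4 a)^3 = -1728 * (4*17)^3 mod 37 = 29
j = 29 * 30^(-1) mod 37 = 17

j = 17 (mod 37)


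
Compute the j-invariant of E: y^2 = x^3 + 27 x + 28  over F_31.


Delta = -16(4 a^3 + 27 b^2) mod 31 = 22
-1728 * (4 a)^3 = -1728 * (4*27)^3 mod 31 = 30
j = 30 * 22^(-1) mod 31 = 7

j = 7 (mod 31)


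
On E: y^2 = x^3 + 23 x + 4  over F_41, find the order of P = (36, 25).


Compute successive multiples of P until we hit O:
  1P = (36, 25)
  2P = (0, 39)
  3P = (3, 10)
  4P = (10, 39)
  5P = (13, 32)
  6P = (31, 2)
  7P = (5, 11)
  8P = (20, 10)
  ... (continuing to 51P)
  51P = O

ord(P) = 51


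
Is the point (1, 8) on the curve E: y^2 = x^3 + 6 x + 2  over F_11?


Check whether y^2 = x^3 + 6 x + 2 (mod 11) for (x, y) = (1, 8).
LHS: y^2 = 8^2 mod 11 = 9
RHS: x^3 + 6 x + 2 = 1^3 + 6*1 + 2 mod 11 = 9
LHS = RHS

Yes, on the curve


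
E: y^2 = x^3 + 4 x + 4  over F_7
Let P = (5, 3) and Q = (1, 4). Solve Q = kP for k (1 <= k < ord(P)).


Enumerate multiples of P until we hit Q = (1, 4):
  1P = (5, 3)
  2P = (1, 3)
  3P = (1, 4)
Match found at i = 3.

k = 3


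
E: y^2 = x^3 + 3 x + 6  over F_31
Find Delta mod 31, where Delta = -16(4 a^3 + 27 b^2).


4 a^3 + 27 b^2 = 4*3^3 + 27*6^2 = 108 + 972 = 1080
Delta = -16 * (1080) = -17280
Delta mod 31 = 18

Delta = 18 (mod 31)


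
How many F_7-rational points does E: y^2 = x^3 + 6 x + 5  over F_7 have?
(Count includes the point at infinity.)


For each x in F_7, count y with y^2 = x^3 + 6 x + 5 mod 7:
  x = 2: RHS = 4, y in [2, 5]  -> 2 point(s)
  x = 3: RHS = 1, y in [1, 6]  -> 2 point(s)
  x = 4: RHS = 2, y in [3, 4]  -> 2 point(s)
Affine points: 6. Add the point at infinity: total = 7.

#E(F_7) = 7


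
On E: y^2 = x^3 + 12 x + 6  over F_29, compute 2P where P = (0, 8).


Doubling: s = (3 x1^2 + a) / (2 y1)
s = (3*0^2 + 12) / (2*8) mod 29 = 8
x3 = s^2 - 2 x1 mod 29 = 8^2 - 2*0 = 6
y3 = s (x1 - x3) - y1 mod 29 = 8 * (0 - 6) - 8 = 2

2P = (6, 2)


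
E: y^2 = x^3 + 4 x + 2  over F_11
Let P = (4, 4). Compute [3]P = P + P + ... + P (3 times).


k = 3 = 11_2 (binary, LSB first: 11)
Double-and-add from P = (4, 4):
  bit 0 = 1: acc = O + (4, 4) = (4, 4)
  bit 1 = 1: acc = (4, 4) + (4, 7) = O

3P = O


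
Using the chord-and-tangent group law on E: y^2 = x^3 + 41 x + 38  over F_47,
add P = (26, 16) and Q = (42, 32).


P != Q, so use the chord formula.
s = (y2 - y1) / (x2 - x1) = (16) / (16) mod 47 = 1
x3 = s^2 - x1 - x2 mod 47 = 1^2 - 26 - 42 = 27
y3 = s (x1 - x3) - y1 mod 47 = 1 * (26 - 27) - 16 = 30

P + Q = (27, 30)


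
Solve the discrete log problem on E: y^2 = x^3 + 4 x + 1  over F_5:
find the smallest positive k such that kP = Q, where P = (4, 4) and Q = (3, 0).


Enumerate multiples of P until we hit Q = (3, 0):
  1P = (4, 4)
  2P = (3, 0)
Match found at i = 2.

k = 2


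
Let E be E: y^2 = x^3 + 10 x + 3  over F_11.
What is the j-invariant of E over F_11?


Delta = -16(4 a^3 + 27 b^2) mod 11 = 4
-1728 * (4 a)^3 = -1728 * (4*10)^3 mod 11 = 9
j = 9 * 4^(-1) mod 11 = 5

j = 5 (mod 11)


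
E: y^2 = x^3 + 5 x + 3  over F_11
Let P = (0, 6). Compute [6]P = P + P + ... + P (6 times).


k = 6 = 110_2 (binary, LSB first: 011)
Double-and-add from P = (0, 6):
  bit 0 = 0: acc unchanged = O
  bit 1 = 1: acc = O + (3, 1) = (3, 1)
  bit 2 = 1: acc = (3, 1) + (8, 7) = (1, 8)

6P = (1, 8)


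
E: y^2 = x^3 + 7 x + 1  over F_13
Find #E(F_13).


For each x in F_13, count y with y^2 = x^3 + 7 x + 1 mod 13:
  x = 0: RHS = 1, y in [1, 12]  -> 2 point(s)
  x = 1: RHS = 9, y in [3, 10]  -> 2 point(s)
  x = 2: RHS = 10, y in [6, 7]  -> 2 point(s)
  x = 3: RHS = 10, y in [6, 7]  -> 2 point(s)
  x = 6: RHS = 12, y in [5, 8]  -> 2 point(s)
  x = 7: RHS = 3, y in [4, 9]  -> 2 point(s)
  x = 8: RHS = 10, y in [6, 7]  -> 2 point(s)
  x = 9: RHS = 0, y in [0]  -> 1 point(s)
Affine points: 15. Add the point at infinity: total = 16.

#E(F_13) = 16


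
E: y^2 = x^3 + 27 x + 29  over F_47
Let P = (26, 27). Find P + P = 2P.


Doubling: s = (3 x1^2 + a) / (2 y1)
s = (3*26^2 + 27) / (2*27) mod 47 = 25
x3 = s^2 - 2 x1 mod 47 = 25^2 - 2*26 = 9
y3 = s (x1 - x3) - y1 mod 47 = 25 * (26 - 9) - 27 = 22

2P = (9, 22)


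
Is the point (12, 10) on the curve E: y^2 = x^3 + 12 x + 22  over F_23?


Check whether y^2 = x^3 + 12 x + 22 (mod 23) for (x, y) = (12, 10).
LHS: y^2 = 10^2 mod 23 = 8
RHS: x^3 + 12 x + 22 = 12^3 + 12*12 + 22 mod 23 = 8
LHS = RHS

Yes, on the curve


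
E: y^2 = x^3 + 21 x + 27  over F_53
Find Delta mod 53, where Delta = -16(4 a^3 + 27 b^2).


4 a^3 + 27 b^2 = 4*21^3 + 27*27^2 = 37044 + 19683 = 56727
Delta = -16 * (56727) = -907632
Delta mod 53 = 46

Delta = 46 (mod 53)


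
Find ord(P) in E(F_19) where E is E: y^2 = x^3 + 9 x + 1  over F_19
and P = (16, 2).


Compute successive multiples of P until we hit O:
  1P = (16, 2)
  2P = (11, 5)
  3P = (3, 13)
  4P = (6, 10)
  5P = (6, 9)
  6P = (3, 6)
  7P = (11, 14)
  8P = (16, 17)
  ... (continuing to 9P)
  9P = O

ord(P) = 9


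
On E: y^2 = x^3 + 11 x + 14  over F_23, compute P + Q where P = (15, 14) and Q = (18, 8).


P != Q, so use the chord formula.
s = (y2 - y1) / (x2 - x1) = (17) / (3) mod 23 = 21
x3 = s^2 - x1 - x2 mod 23 = 21^2 - 15 - 18 = 17
y3 = s (x1 - x3) - y1 mod 23 = 21 * (15 - 17) - 14 = 13

P + Q = (17, 13)


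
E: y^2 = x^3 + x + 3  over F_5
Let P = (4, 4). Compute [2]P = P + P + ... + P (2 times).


k = 2 = 10_2 (binary, LSB first: 01)
Double-and-add from P = (4, 4):
  bit 0 = 0: acc unchanged = O
  bit 1 = 1: acc = O + (1, 0) = (1, 0)

2P = (1, 0)


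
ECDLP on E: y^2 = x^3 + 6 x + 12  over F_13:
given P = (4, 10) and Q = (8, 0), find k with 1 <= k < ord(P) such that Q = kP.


Enumerate multiples of P until we hit Q = (8, 0):
  1P = (4, 10)
  2P = (8, 0)
Match found at i = 2.

k = 2


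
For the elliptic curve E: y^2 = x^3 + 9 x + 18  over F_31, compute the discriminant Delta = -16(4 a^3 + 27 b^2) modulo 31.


4 a^3 + 27 b^2 = 4*9^3 + 27*18^2 = 2916 + 8748 = 11664
Delta = -16 * (11664) = -186624
Delta mod 31 = 27

Delta = 27 (mod 31)


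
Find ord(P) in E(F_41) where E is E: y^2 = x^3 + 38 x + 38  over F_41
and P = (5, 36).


Compute successive multiples of P until we hit O:
  1P = (5, 36)
  2P = (32, 19)
  3P = (22, 40)
  4P = (22, 1)
  5P = (32, 22)
  6P = (5, 5)
  7P = O

ord(P) = 7


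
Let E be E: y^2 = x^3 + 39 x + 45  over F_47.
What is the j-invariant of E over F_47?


Delta = -16(4 a^3 + 27 b^2) mod 47 = 20
-1728 * (4 a)^3 = -1728 * (4*39)^3 mod 47 = 42
j = 42 * 20^(-1) mod 47 = 35

j = 35 (mod 47)


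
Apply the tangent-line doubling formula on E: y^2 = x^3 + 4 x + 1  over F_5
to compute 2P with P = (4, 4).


Doubling: s = (3 x1^2 + a) / (2 y1)
s = (3*4^2 + 4) / (2*4) mod 5 = 4
x3 = s^2 - 2 x1 mod 5 = 4^2 - 2*4 = 3
y3 = s (x1 - x3) - y1 mod 5 = 4 * (4 - 3) - 4 = 0

2P = (3, 0)


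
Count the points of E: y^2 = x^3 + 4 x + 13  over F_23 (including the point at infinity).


For each x in F_23, count y with y^2 = x^3 + 4 x + 13 mod 23:
  x = 0: RHS = 13, y in [6, 17]  -> 2 point(s)
  x = 1: RHS = 18, y in [8, 15]  -> 2 point(s)
  x = 2: RHS = 6, y in [11, 12]  -> 2 point(s)
  x = 3: RHS = 6, y in [11, 12]  -> 2 point(s)
  x = 4: RHS = 1, y in [1, 22]  -> 2 point(s)
  x = 6: RHS = 0, y in [0]  -> 1 point(s)
  x = 7: RHS = 16, y in [4, 19]  -> 2 point(s)
  x = 10: RHS = 18, y in [8, 15]  -> 2 point(s)
  x = 11: RHS = 8, y in [10, 13]  -> 2 point(s)
  x = 12: RHS = 18, y in [8, 15]  -> 2 point(s)
  x = 13: RHS = 8, y in [10, 13]  -> 2 point(s)
  x = 17: RHS = 3, y in [7, 16]  -> 2 point(s)
  x = 18: RHS = 6, y in [11, 12]  -> 2 point(s)
  x = 19: RHS = 2, y in [5, 18]  -> 2 point(s)
  x = 22: RHS = 8, y in [10, 13]  -> 2 point(s)
Affine points: 29. Add the point at infinity: total = 30.

#E(F_23) = 30


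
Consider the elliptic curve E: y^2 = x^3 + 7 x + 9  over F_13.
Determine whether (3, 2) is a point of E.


Check whether y^2 = x^3 + 7 x + 9 (mod 13) for (x, y) = (3, 2).
LHS: y^2 = 2^2 mod 13 = 4
RHS: x^3 + 7 x + 9 = 3^3 + 7*3 + 9 mod 13 = 5
LHS != RHS

No, not on the curve


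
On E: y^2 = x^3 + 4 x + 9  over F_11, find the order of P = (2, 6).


Compute successive multiples of P until we hit O:
  1P = (2, 6)
  2P = (10, 9)
  3P = (0, 3)
  4P = (3, 9)
  5P = (4, 10)
  6P = (9, 2)
  7P = (1, 6)
  8P = (8, 5)
  ... (continuing to 18P)
  18P = O

ord(P) = 18


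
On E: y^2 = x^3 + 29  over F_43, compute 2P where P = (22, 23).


Doubling: s = (3 x1^2 + a) / (2 y1)
s = (3*22^2 + 0) / (2*23) mod 43 = 11
x3 = s^2 - 2 x1 mod 43 = 11^2 - 2*22 = 34
y3 = s (x1 - x3) - y1 mod 43 = 11 * (22 - 34) - 23 = 17

2P = (34, 17)


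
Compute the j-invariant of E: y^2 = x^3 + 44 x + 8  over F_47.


Delta = -16(4 a^3 + 27 b^2) mod 47 = 24
-1728 * (4 a)^3 = -1728 * (4*44)^3 mod 47 = 27
j = 27 * 24^(-1) mod 47 = 7

j = 7 (mod 47)


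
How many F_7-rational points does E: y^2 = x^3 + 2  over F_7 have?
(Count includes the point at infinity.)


For each x in F_7, count y with y^2 = x^3 + 0 x + 2 mod 7:
  x = 0: RHS = 2, y in [3, 4]  -> 2 point(s)
  x = 3: RHS = 1, y in [1, 6]  -> 2 point(s)
  x = 5: RHS = 1, y in [1, 6]  -> 2 point(s)
  x = 6: RHS = 1, y in [1, 6]  -> 2 point(s)
Affine points: 8. Add the point at infinity: total = 9.

#E(F_7) = 9


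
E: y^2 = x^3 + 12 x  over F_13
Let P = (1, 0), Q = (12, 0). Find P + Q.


P != Q, so use the chord formula.
s = (y2 - y1) / (x2 - x1) = (0) / (11) mod 13 = 0
x3 = s^2 - x1 - x2 mod 13 = 0^2 - 1 - 12 = 0
y3 = s (x1 - x3) - y1 mod 13 = 0 * (1 - 0) - 0 = 0

P + Q = (0, 0)


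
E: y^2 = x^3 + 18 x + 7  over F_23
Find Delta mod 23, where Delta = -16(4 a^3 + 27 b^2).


4 a^3 + 27 b^2 = 4*18^3 + 27*7^2 = 23328 + 1323 = 24651
Delta = -16 * (24651) = -394416
Delta mod 23 = 11

Delta = 11 (mod 23)


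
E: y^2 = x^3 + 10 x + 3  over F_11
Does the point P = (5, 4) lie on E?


Check whether y^2 = x^3 + 10 x + 3 (mod 11) for (x, y) = (5, 4).
LHS: y^2 = 4^2 mod 11 = 5
RHS: x^3 + 10 x + 3 = 5^3 + 10*5 + 3 mod 11 = 2
LHS != RHS

No, not on the curve


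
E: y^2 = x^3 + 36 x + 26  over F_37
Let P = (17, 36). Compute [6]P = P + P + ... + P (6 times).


k = 6 = 110_2 (binary, LSB first: 011)
Double-and-add from P = (17, 36):
  bit 0 = 0: acc unchanged = O
  bit 1 = 1: acc = O + (13, 8) = (13, 8)
  bit 2 = 1: acc = (13, 8) + (0, 10) = (33, 15)

6P = (33, 15)


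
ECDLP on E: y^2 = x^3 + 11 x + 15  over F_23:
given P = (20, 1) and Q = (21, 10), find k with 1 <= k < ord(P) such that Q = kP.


Enumerate multiples of P until we hit Q = (21, 10):
  1P = (20, 1)
  2P = (22, 7)
  3P = (13, 20)
  4P = (3, 12)
  5P = (4, 13)
  6P = (1, 2)
  7P = (15, 6)
  8P = (12, 14)
  9P = (17, 20)
  10P = (21, 13)
  11P = (11, 15)
  12P = (16, 3)
  13P = (16, 20)
  14P = (11, 8)
  15P = (21, 10)
Match found at i = 15.

k = 15


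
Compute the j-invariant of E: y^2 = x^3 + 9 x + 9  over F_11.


Delta = -16(4 a^3 + 27 b^2) mod 11 = 5
-1728 * (4 a)^3 = -1728 * (4*9)^3 mod 11 = 6
j = 6 * 5^(-1) mod 11 = 10

j = 10 (mod 11)


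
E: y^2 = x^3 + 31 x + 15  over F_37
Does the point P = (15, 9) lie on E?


Check whether y^2 = x^3 + 31 x + 15 (mod 37) for (x, y) = (15, 9).
LHS: y^2 = 9^2 mod 37 = 7
RHS: x^3 + 31 x + 15 = 15^3 + 31*15 + 15 mod 37 = 7
LHS = RHS

Yes, on the curve


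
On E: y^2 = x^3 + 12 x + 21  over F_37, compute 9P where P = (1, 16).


k = 9 = 1001_2 (binary, LSB first: 1001)
Double-and-add from P = (1, 16):
  bit 0 = 1: acc = O + (1, 16) = (1, 16)
  bit 1 = 0: acc unchanged = (1, 16)
  bit 2 = 0: acc unchanged = (1, 16)
  bit 3 = 1: acc = (1, 16) + (20, 11) = (5, 24)

9P = (5, 24)


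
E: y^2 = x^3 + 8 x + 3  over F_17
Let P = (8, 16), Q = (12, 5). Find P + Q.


P != Q, so use the chord formula.
s = (y2 - y1) / (x2 - x1) = (6) / (4) mod 17 = 10
x3 = s^2 - x1 - x2 mod 17 = 10^2 - 8 - 12 = 12
y3 = s (x1 - x3) - y1 mod 17 = 10 * (8 - 12) - 16 = 12

P + Q = (12, 12)


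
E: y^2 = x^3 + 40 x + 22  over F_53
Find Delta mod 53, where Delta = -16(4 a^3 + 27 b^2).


4 a^3 + 27 b^2 = 4*40^3 + 27*22^2 = 256000 + 13068 = 269068
Delta = -16 * (269068) = -4305088
Delta mod 53 = 49

Delta = 49 (mod 53)


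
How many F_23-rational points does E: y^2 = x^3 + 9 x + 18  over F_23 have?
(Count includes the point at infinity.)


For each x in F_23, count y with y^2 = x^3 + 9 x + 18 mod 23:
  x = 0: RHS = 18, y in [8, 15]  -> 2 point(s)
  x = 3: RHS = 3, y in [7, 16]  -> 2 point(s)
  x = 4: RHS = 3, y in [7, 16]  -> 2 point(s)
  x = 5: RHS = 4, y in [2, 21]  -> 2 point(s)
  x = 6: RHS = 12, y in [9, 14]  -> 2 point(s)
  x = 8: RHS = 4, y in [2, 21]  -> 2 point(s)
  x = 9: RHS = 0, y in [0]  -> 1 point(s)
  x = 10: RHS = 4, y in [2, 21]  -> 2 point(s)
  x = 13: RHS = 9, y in [3, 20]  -> 2 point(s)
  x = 14: RHS = 13, y in [6, 17]  -> 2 point(s)
  x = 15: RHS = 9, y in [3, 20]  -> 2 point(s)
  x = 16: RHS = 3, y in [7, 16]  -> 2 point(s)
  x = 17: RHS = 1, y in [1, 22]  -> 2 point(s)
  x = 18: RHS = 9, y in [3, 20]  -> 2 point(s)
  x = 22: RHS = 8, y in [10, 13]  -> 2 point(s)
Affine points: 29. Add the point at infinity: total = 30.

#E(F_23) = 30


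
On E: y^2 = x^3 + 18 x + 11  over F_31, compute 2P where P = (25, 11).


Doubling: s = (3 x1^2 + a) / (2 y1)
s = (3*25^2 + 18) / (2*11) mod 31 = 17
x3 = s^2 - 2 x1 mod 31 = 17^2 - 2*25 = 22
y3 = s (x1 - x3) - y1 mod 31 = 17 * (25 - 22) - 11 = 9

2P = (22, 9)


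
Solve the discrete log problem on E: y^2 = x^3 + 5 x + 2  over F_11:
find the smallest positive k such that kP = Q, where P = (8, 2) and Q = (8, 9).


Enumerate multiples of P until we hit Q = (8, 9):
  1P = (8, 2)
  2P = (4, 8)
  3P = (4, 3)
  4P = (8, 9)
Match found at i = 4.

k = 4


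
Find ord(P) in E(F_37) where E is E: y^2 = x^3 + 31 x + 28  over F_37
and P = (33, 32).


Compute successive multiples of P until we hit O:
  1P = (33, 32)
  2P = (36, 25)
  3P = (31, 25)
  4P = (13, 1)
  5P = (7, 12)
  6P = (0, 19)
  7P = (3, 0)
  8P = (0, 18)
  ... (continuing to 14P)
  14P = O

ord(P) = 14


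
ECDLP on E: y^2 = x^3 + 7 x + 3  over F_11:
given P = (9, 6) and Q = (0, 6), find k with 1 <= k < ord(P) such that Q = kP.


Enumerate multiples of P until we hit Q = (0, 6):
  1P = (9, 6)
  2P = (2, 6)
  3P = (0, 5)
  4P = (5, 3)
  5P = (1, 0)
  6P = (5, 8)
  7P = (0, 6)
Match found at i = 7.

k = 7


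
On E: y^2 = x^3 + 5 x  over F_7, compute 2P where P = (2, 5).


Doubling: s = (3 x1^2 + a) / (2 y1)
s = (3*2^2 + 5) / (2*5) mod 7 = 1
x3 = s^2 - 2 x1 mod 7 = 1^2 - 2*2 = 4
y3 = s (x1 - x3) - y1 mod 7 = 1 * (2 - 4) - 5 = 0

2P = (4, 0)


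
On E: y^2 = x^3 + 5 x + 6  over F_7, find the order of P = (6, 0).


Compute successive multiples of P until we hit O:
  1P = (6, 0)
  2P = O

ord(P) = 2


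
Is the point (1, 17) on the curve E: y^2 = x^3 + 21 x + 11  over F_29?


Check whether y^2 = x^3 + 21 x + 11 (mod 29) for (x, y) = (1, 17).
LHS: y^2 = 17^2 mod 29 = 28
RHS: x^3 + 21 x + 11 = 1^3 + 21*1 + 11 mod 29 = 4
LHS != RHS

No, not on the curve


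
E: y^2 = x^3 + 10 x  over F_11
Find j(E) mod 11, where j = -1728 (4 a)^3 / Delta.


Delta = -16(4 a^3 + 27 b^2) mod 11 = 9
-1728 * (4 a)^3 = -1728 * (4*10)^3 mod 11 = 9
j = 9 * 9^(-1) mod 11 = 1

j = 1 (mod 11)


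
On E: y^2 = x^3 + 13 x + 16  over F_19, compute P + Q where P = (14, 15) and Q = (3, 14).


P != Q, so use the chord formula.
s = (y2 - y1) / (x2 - x1) = (18) / (8) mod 19 = 7
x3 = s^2 - x1 - x2 mod 19 = 7^2 - 14 - 3 = 13
y3 = s (x1 - x3) - y1 mod 19 = 7 * (14 - 13) - 15 = 11

P + Q = (13, 11)


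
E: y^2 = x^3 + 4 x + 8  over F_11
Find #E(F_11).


For each x in F_11, count y with y^2 = x^3 + 4 x + 8 mod 11:
  x = 3: RHS = 3, y in [5, 6]  -> 2 point(s)
  x = 4: RHS = 0, y in [0]  -> 1 point(s)
  x = 7: RHS = 5, y in [4, 7]  -> 2 point(s)
  x = 9: RHS = 3, y in [5, 6]  -> 2 point(s)
  x = 10: RHS = 3, y in [5, 6]  -> 2 point(s)
Affine points: 9. Add the point at infinity: total = 10.

#E(F_11) = 10


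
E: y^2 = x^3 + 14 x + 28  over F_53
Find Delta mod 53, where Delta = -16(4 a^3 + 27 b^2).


4 a^3 + 27 b^2 = 4*14^3 + 27*28^2 = 10976 + 21168 = 32144
Delta = -16 * (32144) = -514304
Delta mod 53 = 8

Delta = 8 (mod 53)


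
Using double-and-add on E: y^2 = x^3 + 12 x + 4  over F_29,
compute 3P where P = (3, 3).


k = 3 = 11_2 (binary, LSB first: 11)
Double-and-add from P = (3, 3):
  bit 0 = 1: acc = O + (3, 3) = (3, 3)
  bit 1 = 1: acc = (3, 3) + (0, 2) = (10, 14)

3P = (10, 14)


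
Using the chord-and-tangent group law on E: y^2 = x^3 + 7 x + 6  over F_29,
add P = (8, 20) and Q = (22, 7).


P != Q, so use the chord formula.
s = (y2 - y1) / (x2 - x1) = (16) / (14) mod 29 = 26
x3 = s^2 - x1 - x2 mod 29 = 26^2 - 8 - 22 = 8
y3 = s (x1 - x3) - y1 mod 29 = 26 * (8 - 8) - 20 = 9

P + Q = (8, 9)


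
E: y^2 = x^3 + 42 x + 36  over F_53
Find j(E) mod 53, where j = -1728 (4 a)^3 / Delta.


Delta = -16(4 a^3 + 27 b^2) mod 53 = 33
-1728 * (4 a)^3 = -1728 * (4*42)^3 mod 53 = 45
j = 45 * 33^(-1) mod 53 = 11

j = 11 (mod 53)


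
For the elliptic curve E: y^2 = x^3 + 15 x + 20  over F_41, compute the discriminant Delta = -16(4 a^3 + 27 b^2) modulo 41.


4 a^3 + 27 b^2 = 4*15^3 + 27*20^2 = 13500 + 10800 = 24300
Delta = -16 * (24300) = -388800
Delta mod 41 = 3

Delta = 3 (mod 41)


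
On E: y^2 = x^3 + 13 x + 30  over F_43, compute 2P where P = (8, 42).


Doubling: s = (3 x1^2 + a) / (2 y1)
s = (3*8^2 + 13) / (2*42) mod 43 = 5
x3 = s^2 - 2 x1 mod 43 = 5^2 - 2*8 = 9
y3 = s (x1 - x3) - y1 mod 43 = 5 * (8 - 9) - 42 = 39

2P = (9, 39)


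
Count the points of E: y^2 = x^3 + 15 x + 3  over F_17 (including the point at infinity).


For each x in F_17, count y with y^2 = x^3 + 15 x + 3 mod 17:
  x = 1: RHS = 2, y in [6, 11]  -> 2 point(s)
  x = 4: RHS = 8, y in [5, 12]  -> 2 point(s)
  x = 5: RHS = 16, y in [4, 13]  -> 2 point(s)
  x = 7: RHS = 9, y in [3, 14]  -> 2 point(s)
  x = 9: RHS = 0, y in [0]  -> 1 point(s)
  x = 13: RHS = 15, y in [7, 10]  -> 2 point(s)
  x = 14: RHS = 16, y in [4, 13]  -> 2 point(s)
  x = 15: RHS = 16, y in [4, 13]  -> 2 point(s)
  x = 16: RHS = 4, y in [2, 15]  -> 2 point(s)
Affine points: 17. Add the point at infinity: total = 18.

#E(F_17) = 18


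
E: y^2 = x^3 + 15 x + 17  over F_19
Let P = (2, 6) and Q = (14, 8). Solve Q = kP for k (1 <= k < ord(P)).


Enumerate multiples of P until we hit Q = (14, 8):
  1P = (2, 6)
  2P = (7, 16)
  3P = (14, 8)
Match found at i = 3.

k = 3


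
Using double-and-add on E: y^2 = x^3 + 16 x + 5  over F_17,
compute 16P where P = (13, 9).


k = 16 = 10000_2 (binary, LSB first: 00001)
Double-and-add from P = (13, 9):
  bit 0 = 0: acc unchanged = O
  bit 1 = 0: acc unchanged = O
  bit 2 = 0: acc unchanged = O
  bit 3 = 0: acc unchanged = O
  bit 4 = 1: acc = O + (13, 8) = (13, 8)

16P = (13, 8)


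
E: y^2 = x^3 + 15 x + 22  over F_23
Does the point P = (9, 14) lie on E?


Check whether y^2 = x^3 + 15 x + 22 (mod 23) for (x, y) = (9, 14).
LHS: y^2 = 14^2 mod 23 = 12
RHS: x^3 + 15 x + 22 = 9^3 + 15*9 + 22 mod 23 = 12
LHS = RHS

Yes, on the curve


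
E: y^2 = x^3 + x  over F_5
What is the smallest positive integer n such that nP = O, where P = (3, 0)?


Compute successive multiples of P until we hit O:
  1P = (3, 0)
  2P = O

ord(P) = 2


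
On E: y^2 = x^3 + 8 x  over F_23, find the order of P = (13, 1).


Compute successive multiples of P until we hit O:
  1P = (13, 1)
  2P = (0, 0)
  3P = (13, 22)
  4P = O

ord(P) = 4


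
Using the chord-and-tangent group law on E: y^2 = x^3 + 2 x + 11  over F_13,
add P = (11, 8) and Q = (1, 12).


P != Q, so use the chord formula.
s = (y2 - y1) / (x2 - x1) = (4) / (3) mod 13 = 10
x3 = s^2 - x1 - x2 mod 13 = 10^2 - 11 - 1 = 10
y3 = s (x1 - x3) - y1 mod 13 = 10 * (11 - 10) - 8 = 2

P + Q = (10, 2)


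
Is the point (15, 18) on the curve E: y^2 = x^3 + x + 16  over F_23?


Check whether y^2 = x^3 + 1 x + 16 (mod 23) for (x, y) = (15, 18).
LHS: y^2 = 18^2 mod 23 = 2
RHS: x^3 + 1 x + 16 = 15^3 + 1*15 + 16 mod 23 = 2
LHS = RHS

Yes, on the curve


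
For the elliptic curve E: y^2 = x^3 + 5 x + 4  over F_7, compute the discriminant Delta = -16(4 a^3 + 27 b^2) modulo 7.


4 a^3 + 27 b^2 = 4*5^3 + 27*4^2 = 500 + 432 = 932
Delta = -16 * (932) = -14912
Delta mod 7 = 5

Delta = 5 (mod 7)


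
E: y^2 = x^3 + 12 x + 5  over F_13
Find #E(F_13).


For each x in F_13, count y with y^2 = x^3 + 12 x + 5 mod 13:
  x = 3: RHS = 3, y in [4, 9]  -> 2 point(s)
  x = 4: RHS = 0, y in [0]  -> 1 point(s)
  x = 7: RHS = 3, y in [4, 9]  -> 2 point(s)
  x = 9: RHS = 10, y in [6, 7]  -> 2 point(s)
  x = 11: RHS = 12, y in [5, 8]  -> 2 point(s)
Affine points: 9. Add the point at infinity: total = 10.

#E(F_13) = 10


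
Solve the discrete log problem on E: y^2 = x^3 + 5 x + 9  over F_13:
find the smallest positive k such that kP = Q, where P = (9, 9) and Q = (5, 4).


Enumerate multiples of P until we hit Q = (5, 4):
  1P = (9, 9)
  2P = (7, 7)
  3P = (11, 2)
  4P = (2, 12)
  5P = (12, 9)
  6P = (5, 4)
Match found at i = 6.

k = 6


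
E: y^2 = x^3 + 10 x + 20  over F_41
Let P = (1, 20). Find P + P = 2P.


Doubling: s = (3 x1^2 + a) / (2 y1)
s = (3*1^2 + 10) / (2*20) mod 41 = 28
x3 = s^2 - 2 x1 mod 41 = 28^2 - 2*1 = 3
y3 = s (x1 - x3) - y1 mod 41 = 28 * (1 - 3) - 20 = 6

2P = (3, 6)


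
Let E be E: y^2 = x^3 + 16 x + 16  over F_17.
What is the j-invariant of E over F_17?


Delta = -16(4 a^3 + 27 b^2) mod 17 = 6
-1728 * (4 a)^3 = -1728 * (4*16)^3 mod 17 = 7
j = 7 * 6^(-1) mod 17 = 4

j = 4 (mod 17)


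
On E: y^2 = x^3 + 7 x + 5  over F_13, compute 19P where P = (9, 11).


k = 19 = 10011_2 (binary, LSB first: 11001)
Double-and-add from P = (9, 11):
  bit 0 = 1: acc = O + (9, 11) = (9, 11)
  bit 1 = 1: acc = (9, 11) + (11, 10) = (3, 12)
  bit 2 = 0: acc unchanged = (3, 12)
  bit 3 = 0: acc unchanged = (3, 12)
  bit 4 = 1: acc = (3, 12) + (5, 3) = (9, 2)

19P = (9, 2)


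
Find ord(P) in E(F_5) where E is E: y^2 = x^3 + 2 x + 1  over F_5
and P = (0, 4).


Compute successive multiples of P until we hit O:
  1P = (0, 4)
  2P = (1, 2)
  3P = (3, 2)
  4P = (3, 3)
  5P = (1, 3)
  6P = (0, 1)
  7P = O

ord(P) = 7


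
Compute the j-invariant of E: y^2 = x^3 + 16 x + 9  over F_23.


Delta = -16(4 a^3 + 27 b^2) mod 23 = 1
-1728 * (4 a)^3 = -1728 * (4*16)^3 mod 23 = 7
j = 7 * 1^(-1) mod 23 = 7

j = 7 (mod 23)


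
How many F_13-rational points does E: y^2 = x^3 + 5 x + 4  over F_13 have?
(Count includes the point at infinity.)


For each x in F_13, count y with y^2 = x^3 + 5 x + 4 mod 13:
  x = 0: RHS = 4, y in [2, 11]  -> 2 point(s)
  x = 1: RHS = 10, y in [6, 7]  -> 2 point(s)
  x = 2: RHS = 9, y in [3, 10]  -> 2 point(s)
  x = 4: RHS = 10, y in [6, 7]  -> 2 point(s)
  x = 6: RHS = 3, y in [4, 9]  -> 2 point(s)
  x = 8: RHS = 10, y in [6, 7]  -> 2 point(s)
  x = 10: RHS = 1, y in [1, 12]  -> 2 point(s)
  x = 11: RHS = 12, y in [5, 8]  -> 2 point(s)
Affine points: 16. Add the point at infinity: total = 17.

#E(F_13) = 17


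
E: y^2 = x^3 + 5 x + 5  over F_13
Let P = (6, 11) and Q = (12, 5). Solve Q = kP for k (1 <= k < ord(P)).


Enumerate multiples of P until we hit Q = (12, 5):
  1P = (6, 11)
  2P = (2, 6)
  3P = (9, 8)
  4P = (12, 8)
  5P = (5, 8)
  6P = (11, 0)
  7P = (5, 5)
  8P = (12, 5)
Match found at i = 8.

k = 8


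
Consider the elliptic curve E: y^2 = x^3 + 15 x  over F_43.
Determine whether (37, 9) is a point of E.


Check whether y^2 = x^3 + 15 x + 0 (mod 43) for (x, y) = (37, 9).
LHS: y^2 = 9^2 mod 43 = 38
RHS: x^3 + 15 x + 0 = 37^3 + 15*37 + 0 mod 43 = 38
LHS = RHS

Yes, on the curve


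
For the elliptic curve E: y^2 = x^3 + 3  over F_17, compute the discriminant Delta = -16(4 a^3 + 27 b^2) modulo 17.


4 a^3 + 27 b^2 = 4*0^3 + 27*3^2 = 0 + 243 = 243
Delta = -16 * (243) = -3888
Delta mod 17 = 5

Delta = 5 (mod 17)


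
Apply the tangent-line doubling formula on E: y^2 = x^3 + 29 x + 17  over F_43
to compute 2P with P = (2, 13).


Doubling: s = (3 x1^2 + a) / (2 y1)
s = (3*2^2 + 29) / (2*13) mod 43 = 33
x3 = s^2 - 2 x1 mod 43 = 33^2 - 2*2 = 10
y3 = s (x1 - x3) - y1 mod 43 = 33 * (2 - 10) - 13 = 24

2P = (10, 24)


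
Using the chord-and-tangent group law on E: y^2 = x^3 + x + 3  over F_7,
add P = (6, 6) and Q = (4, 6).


P != Q, so use the chord formula.
s = (y2 - y1) / (x2 - x1) = (0) / (5) mod 7 = 0
x3 = s^2 - x1 - x2 mod 7 = 0^2 - 6 - 4 = 4
y3 = s (x1 - x3) - y1 mod 7 = 0 * (6 - 4) - 6 = 1

P + Q = (4, 1)


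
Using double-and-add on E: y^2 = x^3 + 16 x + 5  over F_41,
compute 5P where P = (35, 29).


k = 5 = 101_2 (binary, LSB first: 101)
Double-and-add from P = (35, 29):
  bit 0 = 1: acc = O + (35, 29) = (35, 29)
  bit 1 = 0: acc unchanged = (35, 29)
  bit 2 = 1: acc = (35, 29) + (0, 13) = (4, 25)

5P = (4, 25)


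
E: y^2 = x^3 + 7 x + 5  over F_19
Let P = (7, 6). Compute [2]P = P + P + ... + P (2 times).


k = 2 = 10_2 (binary, LSB first: 01)
Double-and-add from P = (7, 6):
  bit 0 = 0: acc unchanged = O
  bit 1 = 1: acc = O + (14, 15) = (14, 15)

2P = (14, 15)


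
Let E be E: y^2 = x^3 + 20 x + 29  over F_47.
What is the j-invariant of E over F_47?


Delta = -16(4 a^3 + 27 b^2) mod 47 = 16
-1728 * (4 a)^3 = -1728 * (4*20)^3 mod 47 = 37
j = 37 * 16^(-1) mod 47 = 17

j = 17 (mod 47)


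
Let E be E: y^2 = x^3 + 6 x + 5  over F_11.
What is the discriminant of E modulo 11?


4 a^3 + 27 b^2 = 4*6^3 + 27*5^2 = 864 + 675 = 1539
Delta = -16 * (1539) = -24624
Delta mod 11 = 5

Delta = 5 (mod 11)


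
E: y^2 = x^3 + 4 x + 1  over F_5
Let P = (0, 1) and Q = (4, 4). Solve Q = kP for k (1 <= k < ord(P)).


Enumerate multiples of P until we hit Q = (4, 4):
  1P = (0, 1)
  2P = (4, 1)
  3P = (1, 4)
  4P = (3, 0)
  5P = (1, 1)
  6P = (4, 4)
Match found at i = 6.

k = 6


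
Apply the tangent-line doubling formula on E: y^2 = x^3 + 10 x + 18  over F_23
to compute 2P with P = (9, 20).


Doubling: s = (3 x1^2 + a) / (2 y1)
s = (3*9^2 + 10) / (2*20) mod 23 = 0
x3 = s^2 - 2 x1 mod 23 = 0^2 - 2*9 = 5
y3 = s (x1 - x3) - y1 mod 23 = 0 * (9 - 5) - 20 = 3

2P = (5, 3)


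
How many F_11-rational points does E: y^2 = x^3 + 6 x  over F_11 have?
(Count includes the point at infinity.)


For each x in F_11, count y with y^2 = x^3 + 6 x + 0 mod 11:
  x = 0: RHS = 0, y in [0]  -> 1 point(s)
  x = 2: RHS = 9, y in [3, 8]  -> 2 point(s)
  x = 3: RHS = 1, y in [1, 10]  -> 2 point(s)
  x = 4: RHS = 0, y in [0]  -> 1 point(s)
  x = 5: RHS = 1, y in [1, 10]  -> 2 point(s)
  x = 7: RHS = 0, y in [0]  -> 1 point(s)
  x = 10: RHS = 4, y in [2, 9]  -> 2 point(s)
Affine points: 11. Add the point at infinity: total = 12.

#E(F_11) = 12


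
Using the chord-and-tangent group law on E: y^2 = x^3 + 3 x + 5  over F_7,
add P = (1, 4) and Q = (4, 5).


P != Q, so use the chord formula.
s = (y2 - y1) / (x2 - x1) = (1) / (3) mod 7 = 5
x3 = s^2 - x1 - x2 mod 7 = 5^2 - 1 - 4 = 6
y3 = s (x1 - x3) - y1 mod 7 = 5 * (1 - 6) - 4 = 6

P + Q = (6, 6)


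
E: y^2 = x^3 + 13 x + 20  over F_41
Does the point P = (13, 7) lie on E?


Check whether y^2 = x^3 + 13 x + 20 (mod 41) for (x, y) = (13, 7).
LHS: y^2 = 7^2 mod 41 = 8
RHS: x^3 + 13 x + 20 = 13^3 + 13*13 + 20 mod 41 = 8
LHS = RHS

Yes, on the curve


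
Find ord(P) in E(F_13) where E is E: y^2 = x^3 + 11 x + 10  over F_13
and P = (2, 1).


Compute successive multiples of P until we hit O:
  1P = (2, 1)
  2P = (8, 8)
  3P = (4, 1)
  4P = (7, 12)
  5P = (0, 6)
  6P = (1, 3)
  7P = (1, 10)
  8P = (0, 7)
  ... (continuing to 13P)
  13P = O

ord(P) = 13


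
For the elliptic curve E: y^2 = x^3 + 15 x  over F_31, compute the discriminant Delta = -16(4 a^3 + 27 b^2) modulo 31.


4 a^3 + 27 b^2 = 4*15^3 + 27*0^2 = 13500 + 0 = 13500
Delta = -16 * (13500) = -216000
Delta mod 31 = 8

Delta = 8 (mod 31)


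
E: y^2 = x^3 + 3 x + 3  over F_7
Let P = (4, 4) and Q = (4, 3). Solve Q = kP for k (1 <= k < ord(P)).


Enumerate multiples of P until we hit Q = (4, 3):
  1P = (4, 4)
  2P = (3, 5)
  3P = (1, 0)
  4P = (3, 2)
  5P = (4, 3)
Match found at i = 5.

k = 5


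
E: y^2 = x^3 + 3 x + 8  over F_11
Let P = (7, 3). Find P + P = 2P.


Doubling: s = (3 x1^2 + a) / (2 y1)
s = (3*7^2 + 3) / (2*3) mod 11 = 3
x3 = s^2 - 2 x1 mod 11 = 3^2 - 2*7 = 6
y3 = s (x1 - x3) - y1 mod 11 = 3 * (7 - 6) - 3 = 0

2P = (6, 0)


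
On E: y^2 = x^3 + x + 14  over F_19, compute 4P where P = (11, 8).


k = 4 = 100_2 (binary, LSB first: 001)
Double-and-add from P = (11, 8):
  bit 0 = 0: acc unchanged = O
  bit 1 = 0: acc unchanged = O
  bit 2 = 1: acc = O + (11, 11) = (11, 11)

4P = (11, 11)
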